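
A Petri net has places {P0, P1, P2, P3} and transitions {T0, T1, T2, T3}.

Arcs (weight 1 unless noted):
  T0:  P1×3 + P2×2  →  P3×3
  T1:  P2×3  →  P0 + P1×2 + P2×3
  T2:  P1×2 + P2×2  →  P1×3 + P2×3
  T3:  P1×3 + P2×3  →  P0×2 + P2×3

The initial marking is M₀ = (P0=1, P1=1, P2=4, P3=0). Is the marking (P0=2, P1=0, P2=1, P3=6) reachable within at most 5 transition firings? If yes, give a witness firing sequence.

NO — not reachable within 5 firings

depth 0: 1 marking
depth 1: 2 markings reached so far
depth 2: 6 markings reached so far
depth 3: 13 markings reached so far
depth 4: 23 markings reached so far
depth 5: 42 markings reached so far
target is not among the 42 markings reachable within 5 steps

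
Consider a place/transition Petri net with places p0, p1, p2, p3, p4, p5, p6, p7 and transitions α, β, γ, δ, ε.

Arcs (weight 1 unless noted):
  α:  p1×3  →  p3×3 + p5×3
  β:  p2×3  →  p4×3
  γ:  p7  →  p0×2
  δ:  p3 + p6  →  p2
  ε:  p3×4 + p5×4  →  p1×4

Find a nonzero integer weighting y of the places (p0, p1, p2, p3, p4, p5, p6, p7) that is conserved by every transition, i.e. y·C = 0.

Incidence matrix C (rows=places, cols=transitions):
        α    β    γ    δ    ε
   p0   0    0    2    0    0
   p1  -3    0    0    0    4
   p2   0   -3    0    1    0
   p3   3    0    0   -1   -4
   p4   0    3    0    0    0
   p5   3    0    0    0   -4
   p6   0    0    0   -1    0
   p7   0    0   -1    0    0

Candidate y = [0, 1, 1, 1, 1, 0, 0, 0]; check y·C column-wise:
  col α: 1·-3 + 1·0 + 1·3 + 1·0 + 0·3 = 0
  col β: 1·0 + 1·-3 + 1·0 + 1·3 = 0
  col γ: 0·2 + 1·0 + 1·0 + 1·0 + 1·0 + 0·-1 = 0
  col δ: 1·0 + 1·1 + 1·-1 + 1·0 + 0·-1 = 0
  col ε: 1·4 + 1·0 + 1·-4 + 1·0 + 0·-4 = 0

y = (p0:0, p1:1, p2:1, p3:1, p4:1, p5:0, p6:0, p7:0)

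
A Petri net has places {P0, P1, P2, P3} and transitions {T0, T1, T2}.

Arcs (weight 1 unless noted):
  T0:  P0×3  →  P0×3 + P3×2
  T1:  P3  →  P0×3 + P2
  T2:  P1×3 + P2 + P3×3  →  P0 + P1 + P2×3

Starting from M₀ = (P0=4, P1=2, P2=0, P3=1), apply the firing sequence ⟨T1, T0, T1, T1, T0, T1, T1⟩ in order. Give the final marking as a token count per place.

step 1: fire T1:  (P0=4, P1=2, P2=0, P3=1) → (P0=7, P1=2, P2=1, P3=0)
step 2: fire T0:  (P0=7, P1=2, P2=1, P3=0) → (P0=7, P1=2, P2=1, P3=2)
step 3: fire T1:  (P0=7, P1=2, P2=1, P3=2) → (P0=10, P1=2, P2=2, P3=1)
step 4: fire T1:  (P0=10, P1=2, P2=2, P3=1) → (P0=13, P1=2, P2=3, P3=0)
step 5: fire T0:  (P0=13, P1=2, P2=3, P3=0) → (P0=13, P1=2, P2=3, P3=2)
step 6: fire T1:  (P0=13, P1=2, P2=3, P3=2) → (P0=16, P1=2, P2=4, P3=1)
step 7: fire T1:  (P0=16, P1=2, P2=4, P3=1) → (P0=19, P1=2, P2=5, P3=0)

(P0=19, P1=2, P2=5, P3=0)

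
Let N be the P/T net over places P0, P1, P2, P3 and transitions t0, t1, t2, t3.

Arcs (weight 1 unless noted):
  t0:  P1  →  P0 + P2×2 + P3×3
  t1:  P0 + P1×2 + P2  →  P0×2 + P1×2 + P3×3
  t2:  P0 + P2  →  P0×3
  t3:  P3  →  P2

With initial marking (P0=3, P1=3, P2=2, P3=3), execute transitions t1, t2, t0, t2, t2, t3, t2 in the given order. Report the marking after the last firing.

(P0=13, P1=2, P2=0, P3=8)

step 1: fire t1:  (P0=3, P1=3, P2=2, P3=3) → (P0=4, P1=3, P2=1, P3=6)
step 2: fire t2:  (P0=4, P1=3, P2=1, P3=6) → (P0=6, P1=3, P2=0, P3=6)
step 3: fire t0:  (P0=6, P1=3, P2=0, P3=6) → (P0=7, P1=2, P2=2, P3=9)
step 4: fire t2:  (P0=7, P1=2, P2=2, P3=9) → (P0=9, P1=2, P2=1, P3=9)
step 5: fire t2:  (P0=9, P1=2, P2=1, P3=9) → (P0=11, P1=2, P2=0, P3=9)
step 6: fire t3:  (P0=11, P1=2, P2=0, P3=9) → (P0=11, P1=2, P2=1, P3=8)
step 7: fire t2:  (P0=11, P1=2, P2=1, P3=8) → (P0=13, P1=2, P2=0, P3=8)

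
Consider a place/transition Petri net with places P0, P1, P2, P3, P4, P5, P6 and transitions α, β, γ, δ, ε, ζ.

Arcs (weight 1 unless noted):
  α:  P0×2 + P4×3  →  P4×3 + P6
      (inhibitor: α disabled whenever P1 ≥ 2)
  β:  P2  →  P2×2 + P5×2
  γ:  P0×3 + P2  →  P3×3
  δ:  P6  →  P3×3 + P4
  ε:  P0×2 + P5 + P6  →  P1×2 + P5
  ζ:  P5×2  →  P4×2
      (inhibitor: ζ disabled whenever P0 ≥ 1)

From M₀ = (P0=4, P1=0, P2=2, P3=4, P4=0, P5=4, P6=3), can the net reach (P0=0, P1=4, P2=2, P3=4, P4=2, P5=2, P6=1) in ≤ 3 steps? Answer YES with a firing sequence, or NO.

YES — reachable via ⟨ε, ε, ζ⟩ (3 firings)

step 1: fire ε:  (P0=4, P1=0, P2=2, P3=4, P4=0, P5=4, P6=3) → (P0=2, P1=2, P2=2, P3=4, P4=0, P5=4, P6=2)
step 2: fire ε:  (P0=2, P1=2, P2=2, P3=4, P4=0, P5=4, P6=2) → (P0=0, P1=4, P2=2, P3=4, P4=0, P5=4, P6=1)
step 3: fire ζ:  (P0=0, P1=4, P2=2, P3=4, P4=0, P5=4, P6=1) → (P0=0, P1=4, P2=2, P3=4, P4=2, P5=2, P6=1)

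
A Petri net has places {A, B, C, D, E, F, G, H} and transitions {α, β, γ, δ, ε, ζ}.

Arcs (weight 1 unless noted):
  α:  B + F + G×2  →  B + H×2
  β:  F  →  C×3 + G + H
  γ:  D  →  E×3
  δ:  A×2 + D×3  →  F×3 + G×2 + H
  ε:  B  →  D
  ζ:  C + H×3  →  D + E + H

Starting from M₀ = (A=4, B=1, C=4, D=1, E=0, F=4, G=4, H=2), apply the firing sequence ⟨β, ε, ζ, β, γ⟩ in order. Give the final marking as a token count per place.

step 1: fire β:  (A=4, B=1, C=4, D=1, E=0, F=4, G=4, H=2) → (A=4, B=1, C=7, D=1, E=0, F=3, G=5, H=3)
step 2: fire ε:  (A=4, B=1, C=7, D=1, E=0, F=3, G=5, H=3) → (A=4, B=0, C=7, D=2, E=0, F=3, G=5, H=3)
step 3: fire ζ:  (A=4, B=0, C=7, D=2, E=0, F=3, G=5, H=3) → (A=4, B=0, C=6, D=3, E=1, F=3, G=5, H=1)
step 4: fire β:  (A=4, B=0, C=6, D=3, E=1, F=3, G=5, H=1) → (A=4, B=0, C=9, D=3, E=1, F=2, G=6, H=2)
step 5: fire γ:  (A=4, B=0, C=9, D=3, E=1, F=2, G=6, H=2) → (A=4, B=0, C=9, D=2, E=4, F=2, G=6, H=2)

(A=4, B=0, C=9, D=2, E=4, F=2, G=6, H=2)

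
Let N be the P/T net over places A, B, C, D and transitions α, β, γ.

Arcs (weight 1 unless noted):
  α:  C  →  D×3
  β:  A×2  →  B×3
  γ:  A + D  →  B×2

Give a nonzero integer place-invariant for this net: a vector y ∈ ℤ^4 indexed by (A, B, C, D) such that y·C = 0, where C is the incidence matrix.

y = (A:3, B:2, C:3, D:1)

Incidence matrix C (rows=places, cols=transitions):
        α    β    γ
    A   0   -2   -1
    B   0    3    2
    C  -1    0    0
    D   3    0   -1

Candidate y = [3, 2, 3, 1]; check y·C column-wise:
  col α: 3·0 + 2·0 + 3·-1 + 1·3 = 0
  col β: 3·-2 + 2·3 + 3·0 + 1·0 = 0
  col γ: 3·-1 + 2·2 + 3·0 + 1·-1 = 0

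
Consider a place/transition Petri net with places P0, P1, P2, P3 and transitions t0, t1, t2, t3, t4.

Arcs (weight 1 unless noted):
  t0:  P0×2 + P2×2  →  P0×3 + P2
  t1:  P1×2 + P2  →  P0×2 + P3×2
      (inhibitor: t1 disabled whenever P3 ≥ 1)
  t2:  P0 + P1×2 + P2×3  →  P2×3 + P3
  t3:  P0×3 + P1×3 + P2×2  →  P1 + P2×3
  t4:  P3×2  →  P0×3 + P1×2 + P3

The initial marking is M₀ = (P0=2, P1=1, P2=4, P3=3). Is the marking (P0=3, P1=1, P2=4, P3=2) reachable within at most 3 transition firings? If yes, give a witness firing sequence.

YES — reachable via ⟨t0, t4, t3⟩ (3 firings)

step 1: fire t0:  (P0=2, P1=1, P2=4, P3=3) → (P0=3, P1=1, P2=3, P3=3)
step 2: fire t4:  (P0=3, P1=1, P2=3, P3=3) → (P0=6, P1=3, P2=3, P3=2)
step 3: fire t3:  (P0=6, P1=3, P2=3, P3=2) → (P0=3, P1=1, P2=4, P3=2)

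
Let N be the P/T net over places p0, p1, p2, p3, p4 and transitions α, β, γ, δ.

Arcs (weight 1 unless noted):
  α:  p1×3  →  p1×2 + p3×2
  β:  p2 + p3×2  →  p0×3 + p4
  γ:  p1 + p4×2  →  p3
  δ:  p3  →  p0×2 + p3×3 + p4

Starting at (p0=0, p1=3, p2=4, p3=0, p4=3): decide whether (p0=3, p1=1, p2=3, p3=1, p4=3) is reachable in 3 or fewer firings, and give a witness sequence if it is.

depth 0: 1 marking
depth 1: 3 markings reached so far
depth 2: 7 markings reached so far
depth 3: 14 markings reached so far
target is not among the 14 markings reachable within 3 steps

NO — not reachable within 3 firings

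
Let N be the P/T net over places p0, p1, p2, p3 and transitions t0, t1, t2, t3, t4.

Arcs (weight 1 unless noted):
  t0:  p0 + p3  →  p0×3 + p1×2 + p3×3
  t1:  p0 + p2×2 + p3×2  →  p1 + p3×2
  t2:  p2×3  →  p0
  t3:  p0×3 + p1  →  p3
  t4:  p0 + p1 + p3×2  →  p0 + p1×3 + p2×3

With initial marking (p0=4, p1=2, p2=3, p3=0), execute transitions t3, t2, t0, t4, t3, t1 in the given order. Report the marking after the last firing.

step 1: fire t3:  (p0=4, p1=2, p2=3, p3=0) → (p0=1, p1=1, p2=3, p3=1)
step 2: fire t2:  (p0=1, p1=1, p2=3, p3=1) → (p0=2, p1=1, p2=0, p3=1)
step 3: fire t0:  (p0=2, p1=1, p2=0, p3=1) → (p0=4, p1=3, p2=0, p3=3)
step 4: fire t4:  (p0=4, p1=3, p2=0, p3=3) → (p0=4, p1=5, p2=3, p3=1)
step 5: fire t3:  (p0=4, p1=5, p2=3, p3=1) → (p0=1, p1=4, p2=3, p3=2)
step 6: fire t1:  (p0=1, p1=4, p2=3, p3=2) → (p0=0, p1=5, p2=1, p3=2)

(p0=0, p1=5, p2=1, p3=2)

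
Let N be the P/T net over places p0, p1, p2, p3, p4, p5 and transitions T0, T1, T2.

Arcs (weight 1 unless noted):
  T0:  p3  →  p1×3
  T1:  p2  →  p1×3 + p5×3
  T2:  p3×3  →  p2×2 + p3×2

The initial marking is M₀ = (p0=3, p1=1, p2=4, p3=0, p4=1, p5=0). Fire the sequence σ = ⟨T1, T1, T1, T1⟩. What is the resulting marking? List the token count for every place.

step 1: fire T1:  (p0=3, p1=1, p2=4, p3=0, p4=1, p5=0) → (p0=3, p1=4, p2=3, p3=0, p4=1, p5=3)
step 2: fire T1:  (p0=3, p1=4, p2=3, p3=0, p4=1, p5=3) → (p0=3, p1=7, p2=2, p3=0, p4=1, p5=6)
step 3: fire T1:  (p0=3, p1=7, p2=2, p3=0, p4=1, p5=6) → (p0=3, p1=10, p2=1, p3=0, p4=1, p5=9)
step 4: fire T1:  (p0=3, p1=10, p2=1, p3=0, p4=1, p5=9) → (p0=3, p1=13, p2=0, p3=0, p4=1, p5=12)

(p0=3, p1=13, p2=0, p3=0, p4=1, p5=12)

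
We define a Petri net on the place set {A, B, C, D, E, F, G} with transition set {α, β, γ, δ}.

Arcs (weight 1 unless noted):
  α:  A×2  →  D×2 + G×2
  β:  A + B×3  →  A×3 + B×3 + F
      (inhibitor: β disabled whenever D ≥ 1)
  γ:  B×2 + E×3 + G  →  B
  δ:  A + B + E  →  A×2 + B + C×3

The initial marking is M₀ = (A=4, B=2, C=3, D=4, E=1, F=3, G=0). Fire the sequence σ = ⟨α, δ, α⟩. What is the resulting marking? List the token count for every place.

(A=1, B=2, C=6, D=8, E=0, F=3, G=4)

step 1: fire α:  (A=4, B=2, C=3, D=4, E=1, F=3, G=0) → (A=2, B=2, C=3, D=6, E=1, F=3, G=2)
step 2: fire δ:  (A=2, B=2, C=3, D=6, E=1, F=3, G=2) → (A=3, B=2, C=6, D=6, E=0, F=3, G=2)
step 3: fire α:  (A=3, B=2, C=6, D=6, E=0, F=3, G=2) → (A=1, B=2, C=6, D=8, E=0, F=3, G=4)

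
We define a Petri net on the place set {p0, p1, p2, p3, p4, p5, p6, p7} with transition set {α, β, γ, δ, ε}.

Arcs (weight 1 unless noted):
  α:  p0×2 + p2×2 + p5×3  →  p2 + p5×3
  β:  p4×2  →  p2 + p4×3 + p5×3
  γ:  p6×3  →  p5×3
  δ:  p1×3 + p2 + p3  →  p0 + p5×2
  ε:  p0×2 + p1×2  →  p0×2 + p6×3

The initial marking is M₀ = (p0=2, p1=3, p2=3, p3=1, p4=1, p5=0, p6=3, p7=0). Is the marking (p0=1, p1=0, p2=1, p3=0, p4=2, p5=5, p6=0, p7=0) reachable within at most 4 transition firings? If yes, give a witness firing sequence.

depth 0: 1 marking
depth 1: 4 markings reached so far
depth 2: 7 markings reached so far
depth 3: 10 markings reached so far
depth 4: 11 markings reached so far
target is not among the 11 markings reachable within 4 steps

NO — not reachable within 4 firings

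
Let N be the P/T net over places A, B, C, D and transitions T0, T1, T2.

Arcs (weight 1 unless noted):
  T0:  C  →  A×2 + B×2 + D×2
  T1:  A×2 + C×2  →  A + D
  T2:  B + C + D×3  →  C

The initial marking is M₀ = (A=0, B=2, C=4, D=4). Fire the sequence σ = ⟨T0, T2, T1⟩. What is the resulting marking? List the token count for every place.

step 1: fire T0:  (A=0, B=2, C=4, D=4) → (A=2, B=4, C=3, D=6)
step 2: fire T2:  (A=2, B=4, C=3, D=6) → (A=2, B=3, C=3, D=3)
step 3: fire T1:  (A=2, B=3, C=3, D=3) → (A=1, B=3, C=1, D=4)

(A=1, B=3, C=1, D=4)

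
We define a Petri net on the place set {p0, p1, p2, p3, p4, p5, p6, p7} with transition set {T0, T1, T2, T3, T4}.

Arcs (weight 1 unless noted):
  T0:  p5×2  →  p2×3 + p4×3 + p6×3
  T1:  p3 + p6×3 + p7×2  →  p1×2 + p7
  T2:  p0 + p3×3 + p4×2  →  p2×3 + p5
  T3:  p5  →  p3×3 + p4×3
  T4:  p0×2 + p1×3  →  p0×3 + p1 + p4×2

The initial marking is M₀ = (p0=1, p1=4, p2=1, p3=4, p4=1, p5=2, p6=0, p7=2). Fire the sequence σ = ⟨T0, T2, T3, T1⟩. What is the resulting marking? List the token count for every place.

(p0=0, p1=6, p2=7, p3=3, p4=5, p5=0, p6=0, p7=1)

step 1: fire T0:  (p0=1, p1=4, p2=1, p3=4, p4=1, p5=2, p6=0, p7=2) → (p0=1, p1=4, p2=4, p3=4, p4=4, p5=0, p6=3, p7=2)
step 2: fire T2:  (p0=1, p1=4, p2=4, p3=4, p4=4, p5=0, p6=3, p7=2) → (p0=0, p1=4, p2=7, p3=1, p4=2, p5=1, p6=3, p7=2)
step 3: fire T3:  (p0=0, p1=4, p2=7, p3=1, p4=2, p5=1, p6=3, p7=2) → (p0=0, p1=4, p2=7, p3=4, p4=5, p5=0, p6=3, p7=2)
step 4: fire T1:  (p0=0, p1=4, p2=7, p3=4, p4=5, p5=0, p6=3, p7=2) → (p0=0, p1=6, p2=7, p3=3, p4=5, p5=0, p6=0, p7=1)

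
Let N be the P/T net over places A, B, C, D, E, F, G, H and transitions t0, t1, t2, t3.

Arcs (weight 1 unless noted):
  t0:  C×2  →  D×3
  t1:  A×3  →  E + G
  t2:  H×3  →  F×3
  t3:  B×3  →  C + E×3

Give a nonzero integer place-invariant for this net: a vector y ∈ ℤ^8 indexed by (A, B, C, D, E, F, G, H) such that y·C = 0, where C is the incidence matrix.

y = (A:0, B:1, C:3, D:2, E:0, F:0, G:0, H:0)

Incidence matrix C (rows=places, cols=transitions):
       t0   t1   t2   t3
    A   0   -3    0    0
    B   0    0    0   -3
    C  -2    0    0    1
    D   3    0    0    0
    E   0    1    0    3
    F   0    0    3    0
    G   0    1    0    0
    H   0    0   -3    0

Candidate y = [0, 1, 3, 2, 0, 0, 0, 0]; check y·C column-wise:
  col t0: 1·0 + 3·-2 + 2·3 = 0
  col t1: 0·-3 + 1·0 + 3·0 + 2·0 + 0·1 + 0·1 = 0
  col t2: 1·0 + 3·0 + 2·0 + 0·3 + 0·-3 = 0
  col t3: 1·-3 + 3·1 + 2·0 + 0·3 = 0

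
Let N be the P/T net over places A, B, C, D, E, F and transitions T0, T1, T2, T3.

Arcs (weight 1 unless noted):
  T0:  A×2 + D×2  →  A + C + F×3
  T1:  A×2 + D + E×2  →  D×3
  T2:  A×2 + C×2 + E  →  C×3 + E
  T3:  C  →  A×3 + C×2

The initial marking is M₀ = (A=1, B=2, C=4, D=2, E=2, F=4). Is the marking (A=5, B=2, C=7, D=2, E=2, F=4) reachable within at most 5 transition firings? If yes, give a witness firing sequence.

YES — reachable via ⟨T3, T2, T3⟩ (3 firings)

step 1: fire T3:  (A=1, B=2, C=4, D=2, E=2, F=4) → (A=4, B=2, C=5, D=2, E=2, F=4)
step 2: fire T2:  (A=4, B=2, C=5, D=2, E=2, F=4) → (A=2, B=2, C=6, D=2, E=2, F=4)
step 3: fire T3:  (A=2, B=2, C=6, D=2, E=2, F=4) → (A=5, B=2, C=7, D=2, E=2, F=4)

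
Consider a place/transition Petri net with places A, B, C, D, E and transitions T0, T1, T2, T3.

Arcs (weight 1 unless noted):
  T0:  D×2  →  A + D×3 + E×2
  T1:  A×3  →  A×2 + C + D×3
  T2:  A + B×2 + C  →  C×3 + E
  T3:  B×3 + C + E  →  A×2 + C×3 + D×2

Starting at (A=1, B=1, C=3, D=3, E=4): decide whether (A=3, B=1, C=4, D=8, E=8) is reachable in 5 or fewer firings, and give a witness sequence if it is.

NO — not reachable within 5 firings

depth 0: 1 marking
depth 1: 2 markings reached so far
depth 2: 3 markings reached so far
depth 3: 5 markings reached so far
depth 4: 7 markings reached so far
depth 5: 10 markings reached so far
target is not among the 10 markings reachable within 5 steps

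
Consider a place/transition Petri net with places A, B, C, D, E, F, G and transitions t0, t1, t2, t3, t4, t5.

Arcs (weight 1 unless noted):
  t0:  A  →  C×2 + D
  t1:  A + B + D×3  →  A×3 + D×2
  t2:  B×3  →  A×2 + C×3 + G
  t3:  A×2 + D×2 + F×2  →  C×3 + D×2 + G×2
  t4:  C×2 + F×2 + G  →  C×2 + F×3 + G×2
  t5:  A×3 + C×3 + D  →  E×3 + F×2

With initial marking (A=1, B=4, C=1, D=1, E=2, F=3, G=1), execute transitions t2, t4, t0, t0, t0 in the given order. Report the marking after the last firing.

step 1: fire t2:  (A=1, B=4, C=1, D=1, E=2, F=3, G=1) → (A=3, B=1, C=4, D=1, E=2, F=3, G=2)
step 2: fire t4:  (A=3, B=1, C=4, D=1, E=2, F=3, G=2) → (A=3, B=1, C=4, D=1, E=2, F=4, G=3)
step 3: fire t0:  (A=3, B=1, C=4, D=1, E=2, F=4, G=3) → (A=2, B=1, C=6, D=2, E=2, F=4, G=3)
step 4: fire t0:  (A=2, B=1, C=6, D=2, E=2, F=4, G=3) → (A=1, B=1, C=8, D=3, E=2, F=4, G=3)
step 5: fire t0:  (A=1, B=1, C=8, D=3, E=2, F=4, G=3) → (A=0, B=1, C=10, D=4, E=2, F=4, G=3)

(A=0, B=1, C=10, D=4, E=2, F=4, G=3)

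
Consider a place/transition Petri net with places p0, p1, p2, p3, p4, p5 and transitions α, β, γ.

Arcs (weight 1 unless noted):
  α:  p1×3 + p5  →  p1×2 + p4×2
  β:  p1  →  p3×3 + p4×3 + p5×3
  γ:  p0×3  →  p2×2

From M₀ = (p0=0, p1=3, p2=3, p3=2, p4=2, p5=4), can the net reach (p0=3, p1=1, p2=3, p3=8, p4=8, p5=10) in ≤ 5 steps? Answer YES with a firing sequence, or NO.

NO — not reachable within 5 firings

depth 0: 1 marking
depth 1: 3 markings reached so far
depth 2: 5 markings reached so far
depth 3: 7 markings reached so far
depth 4: 7 markings reached so far
(frontier empty at depth 4; search complete)
target is not among the 7 markings reachable within 5 steps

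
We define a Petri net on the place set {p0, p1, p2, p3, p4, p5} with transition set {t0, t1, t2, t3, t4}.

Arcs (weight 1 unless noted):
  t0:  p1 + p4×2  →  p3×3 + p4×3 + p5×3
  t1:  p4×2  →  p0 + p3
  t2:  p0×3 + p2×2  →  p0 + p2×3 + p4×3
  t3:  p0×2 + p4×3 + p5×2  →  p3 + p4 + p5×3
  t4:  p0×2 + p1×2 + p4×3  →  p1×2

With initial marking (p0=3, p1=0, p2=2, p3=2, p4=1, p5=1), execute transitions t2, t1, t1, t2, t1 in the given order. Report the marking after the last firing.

step 1: fire t2:  (p0=3, p1=0, p2=2, p3=2, p4=1, p5=1) → (p0=1, p1=0, p2=3, p3=2, p4=4, p5=1)
step 2: fire t1:  (p0=1, p1=0, p2=3, p3=2, p4=4, p5=1) → (p0=2, p1=0, p2=3, p3=3, p4=2, p5=1)
step 3: fire t1:  (p0=2, p1=0, p2=3, p3=3, p4=2, p5=1) → (p0=3, p1=0, p2=3, p3=4, p4=0, p5=1)
step 4: fire t2:  (p0=3, p1=0, p2=3, p3=4, p4=0, p5=1) → (p0=1, p1=0, p2=4, p3=4, p4=3, p5=1)
step 5: fire t1:  (p0=1, p1=0, p2=4, p3=4, p4=3, p5=1) → (p0=2, p1=0, p2=4, p3=5, p4=1, p5=1)

(p0=2, p1=0, p2=4, p3=5, p4=1, p5=1)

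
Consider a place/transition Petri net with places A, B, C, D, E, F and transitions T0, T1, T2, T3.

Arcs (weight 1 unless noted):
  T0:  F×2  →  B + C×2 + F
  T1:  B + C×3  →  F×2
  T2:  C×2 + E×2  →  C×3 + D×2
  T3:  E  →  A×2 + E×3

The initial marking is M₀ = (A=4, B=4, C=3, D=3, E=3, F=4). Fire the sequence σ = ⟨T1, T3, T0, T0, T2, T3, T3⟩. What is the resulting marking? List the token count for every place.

step 1: fire T1:  (A=4, B=4, C=3, D=3, E=3, F=4) → (A=4, B=3, C=0, D=3, E=3, F=6)
step 2: fire T3:  (A=4, B=3, C=0, D=3, E=3, F=6) → (A=6, B=3, C=0, D=3, E=5, F=6)
step 3: fire T0:  (A=6, B=3, C=0, D=3, E=5, F=6) → (A=6, B=4, C=2, D=3, E=5, F=5)
step 4: fire T0:  (A=6, B=4, C=2, D=3, E=5, F=5) → (A=6, B=5, C=4, D=3, E=5, F=4)
step 5: fire T2:  (A=6, B=5, C=4, D=3, E=5, F=4) → (A=6, B=5, C=5, D=5, E=3, F=4)
step 6: fire T3:  (A=6, B=5, C=5, D=5, E=3, F=4) → (A=8, B=5, C=5, D=5, E=5, F=4)
step 7: fire T3:  (A=8, B=5, C=5, D=5, E=5, F=4) → (A=10, B=5, C=5, D=5, E=7, F=4)

(A=10, B=5, C=5, D=5, E=7, F=4)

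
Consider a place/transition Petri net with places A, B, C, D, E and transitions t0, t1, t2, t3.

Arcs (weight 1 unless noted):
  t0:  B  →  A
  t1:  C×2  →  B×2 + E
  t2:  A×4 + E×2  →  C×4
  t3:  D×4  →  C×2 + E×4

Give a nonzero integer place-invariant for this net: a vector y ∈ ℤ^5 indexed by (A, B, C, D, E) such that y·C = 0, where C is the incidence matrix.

Incidence matrix C (rows=places, cols=transitions):
       t0   t1   t2   t3
    A   1    0   -4    0
    B  -1    2    0    0
    C   0   -2    4    2
    D   0    0    0   -4
    E   0    1   -2    4

Candidate y = [2, 2, 2, 1, 0]; check y·C column-wise:
  col t0: 2·1 + 2·-1 + 2·0 + 1·0 = 0
  col t1: 2·0 + 2·2 + 2·-2 + 1·0 + 0·1 = 0
  col t2: 2·-4 + 2·0 + 2·4 + 1·0 + 0·-2 = 0
  col t3: 2·0 + 2·0 + 2·2 + 1·-4 + 0·4 = 0

y = (A:2, B:2, C:2, D:1, E:0)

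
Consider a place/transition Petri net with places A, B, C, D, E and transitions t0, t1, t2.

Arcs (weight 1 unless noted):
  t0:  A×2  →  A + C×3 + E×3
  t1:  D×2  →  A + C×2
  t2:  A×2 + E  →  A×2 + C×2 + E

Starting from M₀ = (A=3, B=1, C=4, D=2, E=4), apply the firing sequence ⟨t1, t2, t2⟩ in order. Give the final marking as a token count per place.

(A=4, B=1, C=10, D=0, E=4)

step 1: fire t1:  (A=3, B=1, C=4, D=2, E=4) → (A=4, B=1, C=6, D=0, E=4)
step 2: fire t2:  (A=4, B=1, C=6, D=0, E=4) → (A=4, B=1, C=8, D=0, E=4)
step 3: fire t2:  (A=4, B=1, C=8, D=0, E=4) → (A=4, B=1, C=10, D=0, E=4)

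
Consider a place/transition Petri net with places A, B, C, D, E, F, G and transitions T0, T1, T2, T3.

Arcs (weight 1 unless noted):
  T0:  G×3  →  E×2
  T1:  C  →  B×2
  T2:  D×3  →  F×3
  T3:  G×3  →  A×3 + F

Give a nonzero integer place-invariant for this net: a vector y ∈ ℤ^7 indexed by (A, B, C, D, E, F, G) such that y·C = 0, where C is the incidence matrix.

Incidence matrix C (rows=places, cols=transitions):
       T0   T1   T2   T3
    A   0    0    0    3
    B   0    2    0    0
    C   0   -1    0    0
    D   0    0   -3    0
    E   2    0    0    0
    F   0    0    3    1
    G  -3    0    0   -3

Candidate y = [0, 1, 2, 0, 0, 0, 0]; check y·C column-wise:
  col T0: 1·0 + 2·0 + 0·2 + 0·-3 = 0
  col T1: 1·2 + 2·-1 = 0
  col T2: 1·0 + 2·0 + 0·-3 + 0·3 = 0
  col T3: 0·3 + 1·0 + 2·0 + 0·1 + 0·-3 = 0

y = (A:0, B:1, C:2, D:0, E:0, F:0, G:0)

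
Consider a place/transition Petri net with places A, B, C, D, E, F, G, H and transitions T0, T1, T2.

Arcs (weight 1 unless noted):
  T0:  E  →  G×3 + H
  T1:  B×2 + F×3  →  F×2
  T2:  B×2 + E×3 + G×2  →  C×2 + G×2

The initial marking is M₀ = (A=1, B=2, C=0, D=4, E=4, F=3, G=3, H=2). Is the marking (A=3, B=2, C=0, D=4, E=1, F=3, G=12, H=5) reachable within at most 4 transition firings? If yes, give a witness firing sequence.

NO — not reachable within 4 firings

depth 0: 1 marking
depth 1: 4 markings reached so far
depth 2: 7 markings reached so far
depth 3: 9 markings reached so far
depth 4: 11 markings reached so far
target is not among the 11 markings reachable within 4 steps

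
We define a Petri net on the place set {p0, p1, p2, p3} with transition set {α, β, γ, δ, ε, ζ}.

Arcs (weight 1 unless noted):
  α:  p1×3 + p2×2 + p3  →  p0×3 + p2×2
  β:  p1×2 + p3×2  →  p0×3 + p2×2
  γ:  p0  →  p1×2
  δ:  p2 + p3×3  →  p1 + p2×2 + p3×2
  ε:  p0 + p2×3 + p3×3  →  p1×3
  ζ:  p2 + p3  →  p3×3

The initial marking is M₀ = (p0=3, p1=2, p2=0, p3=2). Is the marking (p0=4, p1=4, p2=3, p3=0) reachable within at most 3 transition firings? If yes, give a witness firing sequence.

depth 0: 1 marking
depth 1: 3 markings reached so far
depth 2: 5 markings reached so far
depth 3: 7 markings reached so far
target is not among the 7 markings reachable within 3 steps

NO — not reachable within 3 firings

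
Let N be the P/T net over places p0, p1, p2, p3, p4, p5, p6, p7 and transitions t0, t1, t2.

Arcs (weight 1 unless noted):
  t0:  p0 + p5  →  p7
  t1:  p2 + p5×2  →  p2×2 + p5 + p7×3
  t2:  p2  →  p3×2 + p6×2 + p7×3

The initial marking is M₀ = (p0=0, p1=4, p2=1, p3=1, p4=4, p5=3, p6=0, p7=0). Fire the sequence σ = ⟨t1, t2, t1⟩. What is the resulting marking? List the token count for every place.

step 1: fire t1:  (p0=0, p1=4, p2=1, p3=1, p4=4, p5=3, p6=0, p7=0) → (p0=0, p1=4, p2=2, p3=1, p4=4, p5=2, p6=0, p7=3)
step 2: fire t2:  (p0=0, p1=4, p2=2, p3=1, p4=4, p5=2, p6=0, p7=3) → (p0=0, p1=4, p2=1, p3=3, p4=4, p5=2, p6=2, p7=6)
step 3: fire t1:  (p0=0, p1=4, p2=1, p3=3, p4=4, p5=2, p6=2, p7=6) → (p0=0, p1=4, p2=2, p3=3, p4=4, p5=1, p6=2, p7=9)

(p0=0, p1=4, p2=2, p3=3, p4=4, p5=1, p6=2, p7=9)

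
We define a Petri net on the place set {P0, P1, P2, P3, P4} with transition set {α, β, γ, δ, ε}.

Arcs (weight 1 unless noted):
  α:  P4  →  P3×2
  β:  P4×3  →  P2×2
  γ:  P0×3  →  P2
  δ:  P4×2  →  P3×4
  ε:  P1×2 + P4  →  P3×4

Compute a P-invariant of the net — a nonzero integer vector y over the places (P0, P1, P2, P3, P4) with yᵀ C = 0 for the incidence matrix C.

y = (P0:1, P1:1, P2:3, P3:1, P4:2)

Incidence matrix C (rows=places, cols=transitions):
        α    β    γ    δ    ε
   P0   0    0   -3    0    0
   P1   0    0    0    0   -2
   P2   0    2    1    0    0
   P3   2    0    0    4    4
   P4  -1   -3    0   -2   -1

Candidate y = [1, 1, 3, 1, 2]; check y·C column-wise:
  col α: 1·0 + 1·0 + 3·0 + 1·2 + 2·-1 = 0
  col β: 1·0 + 1·0 + 3·2 + 1·0 + 2·-3 = 0
  col γ: 1·-3 + 1·0 + 3·1 + 1·0 + 2·0 = 0
  col δ: 1·0 + 1·0 + 3·0 + 1·4 + 2·-2 = 0
  col ε: 1·0 + 1·-2 + 3·0 + 1·4 + 2·-1 = 0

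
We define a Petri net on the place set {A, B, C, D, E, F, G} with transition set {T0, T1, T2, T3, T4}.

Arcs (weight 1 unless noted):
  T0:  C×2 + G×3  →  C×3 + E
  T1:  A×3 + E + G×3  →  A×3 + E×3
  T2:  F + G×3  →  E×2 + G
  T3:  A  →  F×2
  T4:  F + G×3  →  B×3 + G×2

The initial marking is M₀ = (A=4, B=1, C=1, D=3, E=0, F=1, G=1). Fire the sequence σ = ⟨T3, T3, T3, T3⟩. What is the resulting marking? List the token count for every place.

step 1: fire T3:  (A=4, B=1, C=1, D=3, E=0, F=1, G=1) → (A=3, B=1, C=1, D=3, E=0, F=3, G=1)
step 2: fire T3:  (A=3, B=1, C=1, D=3, E=0, F=3, G=1) → (A=2, B=1, C=1, D=3, E=0, F=5, G=1)
step 3: fire T3:  (A=2, B=1, C=1, D=3, E=0, F=5, G=1) → (A=1, B=1, C=1, D=3, E=0, F=7, G=1)
step 4: fire T3:  (A=1, B=1, C=1, D=3, E=0, F=7, G=1) → (A=0, B=1, C=1, D=3, E=0, F=9, G=1)

(A=0, B=1, C=1, D=3, E=0, F=9, G=1)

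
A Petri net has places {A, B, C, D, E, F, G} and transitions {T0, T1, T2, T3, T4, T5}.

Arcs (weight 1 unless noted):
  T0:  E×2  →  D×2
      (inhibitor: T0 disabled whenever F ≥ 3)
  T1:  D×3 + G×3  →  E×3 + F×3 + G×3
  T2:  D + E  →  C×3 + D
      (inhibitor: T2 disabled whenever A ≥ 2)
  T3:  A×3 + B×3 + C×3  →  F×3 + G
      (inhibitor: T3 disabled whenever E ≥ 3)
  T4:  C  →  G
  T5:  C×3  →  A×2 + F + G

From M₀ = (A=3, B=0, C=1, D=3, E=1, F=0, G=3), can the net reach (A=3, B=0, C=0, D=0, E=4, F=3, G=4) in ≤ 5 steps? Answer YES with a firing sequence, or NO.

step 1: fire T1:  (A=3, B=0, C=1, D=3, E=1, F=0, G=3) → (A=3, B=0, C=1, D=0, E=4, F=3, G=3)
step 2: fire T4:  (A=3, B=0, C=1, D=0, E=4, F=3, G=3) → (A=3, B=0, C=0, D=0, E=4, F=3, G=4)

YES — reachable via ⟨T1, T4⟩ (2 firings)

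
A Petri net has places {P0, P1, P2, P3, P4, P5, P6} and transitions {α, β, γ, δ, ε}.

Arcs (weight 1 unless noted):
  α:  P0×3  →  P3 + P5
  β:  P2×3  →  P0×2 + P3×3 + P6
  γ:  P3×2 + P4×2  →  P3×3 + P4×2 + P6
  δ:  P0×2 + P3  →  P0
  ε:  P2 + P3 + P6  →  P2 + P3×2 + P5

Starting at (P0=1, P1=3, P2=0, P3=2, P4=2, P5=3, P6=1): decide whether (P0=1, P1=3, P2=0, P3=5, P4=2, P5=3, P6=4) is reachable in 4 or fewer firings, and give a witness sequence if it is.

step 1: fire γ:  (P0=1, P1=3, P2=0, P3=2, P4=2, P5=3, P6=1) → (P0=1, P1=3, P2=0, P3=3, P4=2, P5=3, P6=2)
step 2: fire γ:  (P0=1, P1=3, P2=0, P3=3, P4=2, P5=3, P6=2) → (P0=1, P1=3, P2=0, P3=4, P4=2, P5=3, P6=3)
step 3: fire γ:  (P0=1, P1=3, P2=0, P3=4, P4=2, P5=3, P6=3) → (P0=1, P1=3, P2=0, P3=5, P4=2, P5=3, P6=4)

YES — reachable via ⟨γ, γ, γ⟩ (3 firings)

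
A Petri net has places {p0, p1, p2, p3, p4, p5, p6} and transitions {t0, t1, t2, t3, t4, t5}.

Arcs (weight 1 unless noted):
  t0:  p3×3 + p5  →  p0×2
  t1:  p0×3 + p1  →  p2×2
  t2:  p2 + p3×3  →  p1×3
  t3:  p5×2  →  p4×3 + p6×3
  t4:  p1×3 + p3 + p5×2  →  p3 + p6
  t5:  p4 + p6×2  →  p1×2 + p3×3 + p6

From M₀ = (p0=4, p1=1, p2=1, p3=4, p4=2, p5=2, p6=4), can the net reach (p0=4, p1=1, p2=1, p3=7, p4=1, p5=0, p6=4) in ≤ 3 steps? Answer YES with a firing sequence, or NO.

NO — not reachable within 3 firings

depth 0: 1 marking
depth 1: 6 markings reached so far
depth 2: 17 markings reached so far
depth 3: 31 markings reached so far
target is not among the 31 markings reachable within 3 steps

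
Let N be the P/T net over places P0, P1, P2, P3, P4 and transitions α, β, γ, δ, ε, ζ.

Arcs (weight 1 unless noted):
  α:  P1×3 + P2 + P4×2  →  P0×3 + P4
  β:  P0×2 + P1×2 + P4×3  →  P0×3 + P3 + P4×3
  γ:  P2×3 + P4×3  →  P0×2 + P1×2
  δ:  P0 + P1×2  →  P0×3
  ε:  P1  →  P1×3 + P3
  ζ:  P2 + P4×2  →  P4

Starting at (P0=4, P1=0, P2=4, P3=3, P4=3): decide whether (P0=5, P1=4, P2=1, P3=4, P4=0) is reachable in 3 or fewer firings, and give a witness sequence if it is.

depth 0: 1 marking
depth 1: 3 markings reached so far
depth 2: 6 markings reached so far
depth 3: 8 markings reached so far
target is not among the 8 markings reachable within 3 steps

NO — not reachable within 3 firings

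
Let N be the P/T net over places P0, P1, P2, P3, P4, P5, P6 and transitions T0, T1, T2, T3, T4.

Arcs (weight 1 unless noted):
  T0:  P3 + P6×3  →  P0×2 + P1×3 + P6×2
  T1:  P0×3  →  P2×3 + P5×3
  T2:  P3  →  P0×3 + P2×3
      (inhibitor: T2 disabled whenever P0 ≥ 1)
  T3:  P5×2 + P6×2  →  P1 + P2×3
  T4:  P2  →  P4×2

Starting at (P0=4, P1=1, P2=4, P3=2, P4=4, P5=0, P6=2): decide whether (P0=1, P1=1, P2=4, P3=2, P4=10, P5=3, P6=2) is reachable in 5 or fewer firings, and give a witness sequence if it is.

YES — reachable via ⟨T1, T4, T4, T4⟩ (4 firings)

step 1: fire T1:  (P0=4, P1=1, P2=4, P3=2, P4=4, P5=0, P6=2) → (P0=1, P1=1, P2=7, P3=2, P4=4, P5=3, P6=2)
step 2: fire T4:  (P0=1, P1=1, P2=7, P3=2, P4=4, P5=3, P6=2) → (P0=1, P1=1, P2=6, P3=2, P4=6, P5=3, P6=2)
step 3: fire T4:  (P0=1, P1=1, P2=6, P3=2, P4=6, P5=3, P6=2) → (P0=1, P1=1, P2=5, P3=2, P4=8, P5=3, P6=2)
step 4: fire T4:  (P0=1, P1=1, P2=5, P3=2, P4=8, P5=3, P6=2) → (P0=1, P1=1, P2=4, P3=2, P4=10, P5=3, P6=2)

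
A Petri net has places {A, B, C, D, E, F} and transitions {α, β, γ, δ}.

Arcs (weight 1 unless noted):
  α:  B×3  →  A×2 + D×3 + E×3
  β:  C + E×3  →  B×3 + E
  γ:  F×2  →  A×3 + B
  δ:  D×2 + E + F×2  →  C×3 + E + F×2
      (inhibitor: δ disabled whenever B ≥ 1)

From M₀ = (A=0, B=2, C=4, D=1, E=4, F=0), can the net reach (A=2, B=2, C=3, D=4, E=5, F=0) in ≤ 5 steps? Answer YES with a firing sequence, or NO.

YES — reachable via ⟨β, α⟩ (2 firings)

step 1: fire β:  (A=0, B=2, C=4, D=1, E=4, F=0) → (A=0, B=5, C=3, D=1, E=2, F=0)
step 2: fire α:  (A=0, B=5, C=3, D=1, E=2, F=0) → (A=2, B=2, C=3, D=4, E=5, F=0)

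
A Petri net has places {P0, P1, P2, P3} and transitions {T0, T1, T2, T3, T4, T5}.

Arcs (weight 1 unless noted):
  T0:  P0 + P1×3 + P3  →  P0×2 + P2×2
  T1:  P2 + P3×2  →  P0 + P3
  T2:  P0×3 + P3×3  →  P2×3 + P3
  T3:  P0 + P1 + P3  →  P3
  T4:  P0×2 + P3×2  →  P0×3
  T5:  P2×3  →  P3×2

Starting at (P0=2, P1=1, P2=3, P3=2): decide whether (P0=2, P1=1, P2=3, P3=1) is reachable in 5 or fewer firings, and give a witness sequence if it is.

NO — not reachable within 5 firings

depth 0: 1 marking
depth 1: 5 markings reached so far
depth 2: 8 markings reached so far
depth 3: 10 markings reached so far
depth 4: 11 markings reached so far
depth 5: 11 markings reached so far
(frontier empty at depth 5; search complete)
target is not among the 11 markings reachable within 5 steps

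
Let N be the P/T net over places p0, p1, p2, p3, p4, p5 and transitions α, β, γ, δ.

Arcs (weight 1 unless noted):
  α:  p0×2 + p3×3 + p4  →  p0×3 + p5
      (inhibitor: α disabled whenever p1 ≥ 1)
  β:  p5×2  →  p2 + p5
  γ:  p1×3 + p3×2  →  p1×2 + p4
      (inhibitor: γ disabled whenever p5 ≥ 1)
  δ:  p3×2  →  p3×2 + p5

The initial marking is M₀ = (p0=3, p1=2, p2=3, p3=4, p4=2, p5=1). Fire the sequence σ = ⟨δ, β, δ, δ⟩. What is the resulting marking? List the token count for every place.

(p0=3, p1=2, p2=4, p3=4, p4=2, p5=3)

step 1: fire δ:  (p0=3, p1=2, p2=3, p3=4, p4=2, p5=1) → (p0=3, p1=2, p2=3, p3=4, p4=2, p5=2)
step 2: fire β:  (p0=3, p1=2, p2=3, p3=4, p4=2, p5=2) → (p0=3, p1=2, p2=4, p3=4, p4=2, p5=1)
step 3: fire δ:  (p0=3, p1=2, p2=4, p3=4, p4=2, p5=1) → (p0=3, p1=2, p2=4, p3=4, p4=2, p5=2)
step 4: fire δ:  (p0=3, p1=2, p2=4, p3=4, p4=2, p5=2) → (p0=3, p1=2, p2=4, p3=4, p4=2, p5=3)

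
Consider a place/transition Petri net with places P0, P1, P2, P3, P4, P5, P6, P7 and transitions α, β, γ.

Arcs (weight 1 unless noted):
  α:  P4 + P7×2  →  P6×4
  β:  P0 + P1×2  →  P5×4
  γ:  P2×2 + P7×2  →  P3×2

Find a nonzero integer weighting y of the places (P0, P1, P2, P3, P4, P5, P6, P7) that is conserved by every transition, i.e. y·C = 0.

y = (P0:2, P1:-1, P2:0, P3:0, P4:0, P5:0, P6:0, P7:0)

Incidence matrix C (rows=places, cols=transitions):
        α    β    γ
   P0   0   -1    0
   P1   0   -2    0
   P2   0    0   -2
   P3   0    0    2
   P4  -1    0    0
   P5   0    4    0
   P6   4    0    0
   P7  -2    0   -2

Candidate y = [2, -1, 0, 0, 0, 0, 0, 0]; check y·C column-wise:
  col α: 2·0 + -1·0 + 0·-1 + 0·4 + 0·-2 = 0
  col β: 2·-1 + -1·-2 + 0·4 = 0
  col γ: 2·0 + -1·0 + 0·-2 + 0·2 + 0·-2 = 0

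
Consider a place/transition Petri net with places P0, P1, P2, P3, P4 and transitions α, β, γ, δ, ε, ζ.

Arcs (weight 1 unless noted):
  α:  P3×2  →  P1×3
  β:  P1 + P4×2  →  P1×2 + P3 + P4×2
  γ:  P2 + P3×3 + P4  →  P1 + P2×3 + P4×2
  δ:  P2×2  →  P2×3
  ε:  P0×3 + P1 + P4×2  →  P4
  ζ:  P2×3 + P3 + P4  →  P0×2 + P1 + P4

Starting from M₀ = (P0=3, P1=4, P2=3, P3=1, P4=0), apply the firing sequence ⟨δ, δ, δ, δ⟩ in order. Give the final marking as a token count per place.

(P0=3, P1=4, P2=7, P3=1, P4=0)

step 1: fire δ:  (P0=3, P1=4, P2=3, P3=1, P4=0) → (P0=3, P1=4, P2=4, P3=1, P4=0)
step 2: fire δ:  (P0=3, P1=4, P2=4, P3=1, P4=0) → (P0=3, P1=4, P2=5, P3=1, P4=0)
step 3: fire δ:  (P0=3, P1=4, P2=5, P3=1, P4=0) → (P0=3, P1=4, P2=6, P3=1, P4=0)
step 4: fire δ:  (P0=3, P1=4, P2=6, P3=1, P4=0) → (P0=3, P1=4, P2=7, P3=1, P4=0)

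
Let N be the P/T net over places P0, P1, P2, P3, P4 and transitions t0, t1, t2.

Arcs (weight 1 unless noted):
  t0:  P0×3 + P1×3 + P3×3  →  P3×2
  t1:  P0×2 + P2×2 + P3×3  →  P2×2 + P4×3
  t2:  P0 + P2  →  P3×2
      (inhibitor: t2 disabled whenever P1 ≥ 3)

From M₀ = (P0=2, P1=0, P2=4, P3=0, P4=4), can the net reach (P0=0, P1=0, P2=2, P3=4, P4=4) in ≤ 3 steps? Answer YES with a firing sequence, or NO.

YES — reachable via ⟨t2, t2⟩ (2 firings)

step 1: fire t2:  (P0=2, P1=0, P2=4, P3=0, P4=4) → (P0=1, P1=0, P2=3, P3=2, P4=4)
step 2: fire t2:  (P0=1, P1=0, P2=3, P3=2, P4=4) → (P0=0, P1=0, P2=2, P3=4, P4=4)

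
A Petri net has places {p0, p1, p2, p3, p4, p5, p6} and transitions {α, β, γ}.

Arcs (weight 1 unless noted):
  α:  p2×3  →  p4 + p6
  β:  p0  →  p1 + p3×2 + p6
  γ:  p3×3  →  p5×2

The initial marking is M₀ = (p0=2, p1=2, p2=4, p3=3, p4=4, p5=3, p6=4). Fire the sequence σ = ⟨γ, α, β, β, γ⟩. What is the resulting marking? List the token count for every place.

step 1: fire γ:  (p0=2, p1=2, p2=4, p3=3, p4=4, p5=3, p6=4) → (p0=2, p1=2, p2=4, p3=0, p4=4, p5=5, p6=4)
step 2: fire α:  (p0=2, p1=2, p2=4, p3=0, p4=4, p5=5, p6=4) → (p0=2, p1=2, p2=1, p3=0, p4=5, p5=5, p6=5)
step 3: fire β:  (p0=2, p1=2, p2=1, p3=0, p4=5, p5=5, p6=5) → (p0=1, p1=3, p2=1, p3=2, p4=5, p5=5, p6=6)
step 4: fire β:  (p0=1, p1=3, p2=1, p3=2, p4=5, p5=5, p6=6) → (p0=0, p1=4, p2=1, p3=4, p4=5, p5=5, p6=7)
step 5: fire γ:  (p0=0, p1=4, p2=1, p3=4, p4=5, p5=5, p6=7) → (p0=0, p1=4, p2=1, p3=1, p4=5, p5=7, p6=7)

(p0=0, p1=4, p2=1, p3=1, p4=5, p5=7, p6=7)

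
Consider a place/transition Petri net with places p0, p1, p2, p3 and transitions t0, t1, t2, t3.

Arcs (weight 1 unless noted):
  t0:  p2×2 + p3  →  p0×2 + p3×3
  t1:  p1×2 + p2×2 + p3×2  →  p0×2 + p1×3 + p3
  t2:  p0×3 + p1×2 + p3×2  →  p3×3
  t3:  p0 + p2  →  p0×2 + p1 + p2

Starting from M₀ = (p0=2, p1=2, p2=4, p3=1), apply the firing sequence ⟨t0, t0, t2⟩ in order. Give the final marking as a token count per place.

step 1: fire t0:  (p0=2, p1=2, p2=4, p3=1) → (p0=4, p1=2, p2=2, p3=3)
step 2: fire t0:  (p0=4, p1=2, p2=2, p3=3) → (p0=6, p1=2, p2=0, p3=5)
step 3: fire t2:  (p0=6, p1=2, p2=0, p3=5) → (p0=3, p1=0, p2=0, p3=6)

(p0=3, p1=0, p2=0, p3=6)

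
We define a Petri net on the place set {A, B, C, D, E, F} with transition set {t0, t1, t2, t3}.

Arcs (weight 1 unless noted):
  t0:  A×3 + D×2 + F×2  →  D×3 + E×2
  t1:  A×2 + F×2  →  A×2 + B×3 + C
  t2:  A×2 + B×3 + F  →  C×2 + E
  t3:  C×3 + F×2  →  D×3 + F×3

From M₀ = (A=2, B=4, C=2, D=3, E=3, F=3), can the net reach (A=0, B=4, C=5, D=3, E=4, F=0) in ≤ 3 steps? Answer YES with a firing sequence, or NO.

YES — reachable via ⟨t1, t2⟩ (2 firings)

step 1: fire t1:  (A=2, B=4, C=2, D=3, E=3, F=3) → (A=2, B=7, C=3, D=3, E=3, F=1)
step 2: fire t2:  (A=2, B=7, C=3, D=3, E=3, F=1) → (A=0, B=4, C=5, D=3, E=4, F=0)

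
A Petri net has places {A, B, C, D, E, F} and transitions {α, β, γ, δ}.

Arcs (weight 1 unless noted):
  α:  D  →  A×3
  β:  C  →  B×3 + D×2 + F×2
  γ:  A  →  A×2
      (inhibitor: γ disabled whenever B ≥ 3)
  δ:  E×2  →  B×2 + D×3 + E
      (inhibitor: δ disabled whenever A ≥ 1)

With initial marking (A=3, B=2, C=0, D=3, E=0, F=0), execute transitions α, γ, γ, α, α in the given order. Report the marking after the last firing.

(A=14, B=2, C=0, D=0, E=0, F=0)

step 1: fire α:  (A=3, B=2, C=0, D=3, E=0, F=0) → (A=6, B=2, C=0, D=2, E=0, F=0)
step 2: fire γ:  (A=6, B=2, C=0, D=2, E=0, F=0) → (A=7, B=2, C=0, D=2, E=0, F=0)
step 3: fire γ:  (A=7, B=2, C=0, D=2, E=0, F=0) → (A=8, B=2, C=0, D=2, E=0, F=0)
step 4: fire α:  (A=8, B=2, C=0, D=2, E=0, F=0) → (A=11, B=2, C=0, D=1, E=0, F=0)
step 5: fire α:  (A=11, B=2, C=0, D=1, E=0, F=0) → (A=14, B=2, C=0, D=0, E=0, F=0)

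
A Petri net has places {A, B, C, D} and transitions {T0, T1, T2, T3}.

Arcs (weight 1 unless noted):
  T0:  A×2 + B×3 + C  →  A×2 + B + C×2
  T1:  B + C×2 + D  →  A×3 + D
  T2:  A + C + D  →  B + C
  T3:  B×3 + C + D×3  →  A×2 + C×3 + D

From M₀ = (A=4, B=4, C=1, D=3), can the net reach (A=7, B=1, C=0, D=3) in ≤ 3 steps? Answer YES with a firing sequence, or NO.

YES — reachable via ⟨T0, T1⟩ (2 firings)

step 1: fire T0:  (A=4, B=4, C=1, D=3) → (A=4, B=2, C=2, D=3)
step 2: fire T1:  (A=4, B=2, C=2, D=3) → (A=7, B=1, C=0, D=3)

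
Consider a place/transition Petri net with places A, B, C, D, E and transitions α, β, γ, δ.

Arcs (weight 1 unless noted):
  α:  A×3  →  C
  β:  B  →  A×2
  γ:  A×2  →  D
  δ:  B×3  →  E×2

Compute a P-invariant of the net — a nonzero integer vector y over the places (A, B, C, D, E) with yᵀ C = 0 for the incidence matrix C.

Incidence matrix C (rows=places, cols=transitions):
        α    β    γ    δ
    A  -3    2   -2    0
    B   0   -1    0   -3
    C   1    0    0    0
    D   0    0    1    0
    E   0    0    0    2

Candidate y = [1, 2, 3, 2, 3]; check y·C column-wise:
  col α: 1·-3 + 2·0 + 3·1 + 2·0 + 3·0 = 0
  col β: 1·2 + 2·-1 + 3·0 + 2·0 + 3·0 = 0
  col γ: 1·-2 + 2·0 + 3·0 + 2·1 + 3·0 = 0
  col δ: 1·0 + 2·-3 + 3·0 + 2·0 + 3·2 = 0

y = (A:1, B:2, C:3, D:2, E:3)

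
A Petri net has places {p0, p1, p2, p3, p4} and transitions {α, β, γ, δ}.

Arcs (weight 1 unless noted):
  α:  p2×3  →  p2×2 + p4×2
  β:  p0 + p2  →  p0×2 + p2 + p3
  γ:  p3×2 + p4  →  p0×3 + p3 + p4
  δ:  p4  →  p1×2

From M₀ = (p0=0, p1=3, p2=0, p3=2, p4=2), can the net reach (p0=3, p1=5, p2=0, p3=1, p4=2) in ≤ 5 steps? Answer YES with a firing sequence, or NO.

depth 0: 1 marking
depth 1: 3 markings reached so far
depth 2: 5 markings reached so far
depth 3: 6 markings reached so far
depth 4: 6 markings reached so far
(frontier empty at depth 4; search complete)
target is not among the 6 markings reachable within 5 steps

NO — not reachable within 5 firings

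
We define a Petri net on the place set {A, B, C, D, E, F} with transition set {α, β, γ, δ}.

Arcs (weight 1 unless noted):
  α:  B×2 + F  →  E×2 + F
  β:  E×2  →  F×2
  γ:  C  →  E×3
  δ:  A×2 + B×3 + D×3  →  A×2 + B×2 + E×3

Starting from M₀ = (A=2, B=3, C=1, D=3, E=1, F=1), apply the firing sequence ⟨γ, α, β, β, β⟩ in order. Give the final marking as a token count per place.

step 1: fire γ:  (A=2, B=3, C=1, D=3, E=1, F=1) → (A=2, B=3, C=0, D=3, E=4, F=1)
step 2: fire α:  (A=2, B=3, C=0, D=3, E=4, F=1) → (A=2, B=1, C=0, D=3, E=6, F=1)
step 3: fire β:  (A=2, B=1, C=0, D=3, E=6, F=1) → (A=2, B=1, C=0, D=3, E=4, F=3)
step 4: fire β:  (A=2, B=1, C=0, D=3, E=4, F=3) → (A=2, B=1, C=0, D=3, E=2, F=5)
step 5: fire β:  (A=2, B=1, C=0, D=3, E=2, F=5) → (A=2, B=1, C=0, D=3, E=0, F=7)

(A=2, B=1, C=0, D=3, E=0, F=7)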